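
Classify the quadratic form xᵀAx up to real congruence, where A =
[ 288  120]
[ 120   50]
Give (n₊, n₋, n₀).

step 0: pivot 288 → sign +
step 1: row/col 1 already zero → sign 0
signature = (1, 0, 1)

Answer: (1, 0, 1)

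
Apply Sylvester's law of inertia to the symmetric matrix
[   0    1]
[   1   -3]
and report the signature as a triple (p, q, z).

Answer: (1, 1, 0)

Derivation:
step 0: pivot -3 → sign −
step 1: pivot 1/3 → sign +
signature = (1, 1, 0)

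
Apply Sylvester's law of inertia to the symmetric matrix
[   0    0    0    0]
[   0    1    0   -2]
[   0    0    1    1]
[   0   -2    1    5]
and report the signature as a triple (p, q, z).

step 0: pivot 1 → sign +
step 1: pivot 1 → sign +
step 2: row/col 2 already zero → sign 0
step 3: row/col 3 already zero → sign 0
signature = (2, 0, 2)

Answer: (2, 0, 2)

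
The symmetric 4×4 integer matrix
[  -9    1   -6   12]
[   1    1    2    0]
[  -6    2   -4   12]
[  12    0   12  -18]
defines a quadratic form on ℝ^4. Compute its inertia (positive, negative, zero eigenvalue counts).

step 0: pivot -9 → sign −
step 1: pivot 10/9 → sign +
step 2: pivot -8/5 → sign −
step 3: row/col 3 already zero → sign 0
signature = (1, 2, 1)

Answer: (1, 2, 1)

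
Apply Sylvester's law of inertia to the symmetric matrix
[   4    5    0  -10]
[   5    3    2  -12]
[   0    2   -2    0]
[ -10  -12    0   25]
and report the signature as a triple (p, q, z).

Answer: (2, 2, 0)

Derivation:
step 0: pivot 4 → sign +
step 1: pivot -13/4 → sign −
step 2: pivot -10/13 → sign −
step 3: pivot 1/5 → sign +
signature = (2, 2, 0)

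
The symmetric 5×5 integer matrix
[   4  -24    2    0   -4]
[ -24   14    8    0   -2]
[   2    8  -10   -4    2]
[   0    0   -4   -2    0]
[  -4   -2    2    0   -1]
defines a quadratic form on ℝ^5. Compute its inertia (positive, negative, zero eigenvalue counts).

step 0: pivot 4 → sign +
step 1: pivot -130 → sign −
step 2: pivot -103/13 → sign −
step 3: pivot 2/103 → sign +
step 4: pivot 1/5 → sign +
signature = (3, 2, 0)

Answer: (3, 2, 0)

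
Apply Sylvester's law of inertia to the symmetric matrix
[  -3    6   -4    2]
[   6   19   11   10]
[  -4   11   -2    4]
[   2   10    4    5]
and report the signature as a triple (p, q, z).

Answer: (3, 1, 0)

Derivation:
step 0: pivot -3 → sign −
step 1: pivot 31 → sign +
step 2: pivot 283/93 → sign +
step 3: pivot 3/283 → sign +
signature = (3, 1, 0)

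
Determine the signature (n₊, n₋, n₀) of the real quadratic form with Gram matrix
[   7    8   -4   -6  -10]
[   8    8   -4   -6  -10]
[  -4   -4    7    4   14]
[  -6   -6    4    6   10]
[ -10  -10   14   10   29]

step 0: pivot 7 → sign +
step 1: pivot -8/7 → sign −
step 2: pivot 5 → sign +
step 3: pivot 13/10 → sign +
step 4: pivot -1/13 → sign −
signature = (3, 2, 0)

Answer: (3, 2, 0)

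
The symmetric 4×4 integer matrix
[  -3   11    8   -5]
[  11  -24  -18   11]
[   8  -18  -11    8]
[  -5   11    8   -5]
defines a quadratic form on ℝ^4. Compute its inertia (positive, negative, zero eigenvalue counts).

step 0: pivot -3 → sign −
step 1: pivot 49/3 → sign +
step 2: pivot 121/49 → sign +
step 3: pivot 2/121 → sign +
signature = (3, 1, 0)

Answer: (3, 1, 0)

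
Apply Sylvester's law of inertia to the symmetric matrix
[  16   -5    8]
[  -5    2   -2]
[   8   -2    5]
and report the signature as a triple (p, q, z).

Answer: (3, 0, 0)

Derivation:
step 0: pivot 16 → sign +
step 1: pivot 7/16 → sign +
step 2: pivot 3/7 → sign +
signature = (3, 0, 0)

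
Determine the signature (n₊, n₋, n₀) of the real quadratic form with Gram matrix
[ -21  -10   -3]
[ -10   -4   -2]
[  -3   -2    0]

Answer: (1, 1, 1)

Derivation:
step 0: pivot -21 → sign −
step 1: pivot 16/21 → sign +
step 2: row/col 2 already zero → sign 0
signature = (1, 1, 1)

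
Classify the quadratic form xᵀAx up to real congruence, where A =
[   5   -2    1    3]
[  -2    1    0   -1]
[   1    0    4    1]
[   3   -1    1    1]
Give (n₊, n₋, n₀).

Answer: (3, 1, 0)

Derivation:
step 0: pivot 5 → sign +
step 1: pivot 1/5 → sign +
step 2: pivot 3 → sign +
step 3: pivot -1 → sign −
signature = (3, 1, 0)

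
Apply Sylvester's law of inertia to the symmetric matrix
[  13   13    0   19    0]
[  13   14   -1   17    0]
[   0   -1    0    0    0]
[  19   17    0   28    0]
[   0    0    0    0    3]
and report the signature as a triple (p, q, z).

Answer: (4, 1, 0)

Derivation:
step 0: pivot 13 → sign +
step 1: pivot 1 → sign +
step 2: pivot -1 → sign −
step 3: pivot 3/13 → sign +
step 4: pivot 3 → sign +
signature = (4, 1, 0)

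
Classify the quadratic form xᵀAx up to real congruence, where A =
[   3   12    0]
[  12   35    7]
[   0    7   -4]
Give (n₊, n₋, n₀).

Answer: (1, 2, 0)

Derivation:
step 0: pivot 3 → sign +
step 1: pivot -13 → sign −
step 2: pivot -3/13 → sign −
signature = (1, 2, 0)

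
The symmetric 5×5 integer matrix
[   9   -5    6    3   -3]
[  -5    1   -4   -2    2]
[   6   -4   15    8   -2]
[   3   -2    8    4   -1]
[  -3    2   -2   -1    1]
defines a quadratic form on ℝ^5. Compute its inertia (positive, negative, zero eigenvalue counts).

Answer: (3, 2, 0)

Derivation:
step 0: pivot 9 → sign +
step 1: pivot -16/9 → sign −
step 2: pivot 45/4 → sign +
step 3: pivot -49/180 → sign −
step 4: pivot 3/49 → sign +
signature = (3, 2, 0)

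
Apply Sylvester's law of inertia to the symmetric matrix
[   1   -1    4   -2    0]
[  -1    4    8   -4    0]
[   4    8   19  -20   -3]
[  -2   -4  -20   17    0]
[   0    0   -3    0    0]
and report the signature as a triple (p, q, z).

step 0: pivot 1 → sign +
step 1: pivot 3 → sign +
step 2: pivot -45 → sign −
step 3: pivot 21/5 → sign +
step 4: pivot 1/21 → sign +
signature = (4, 1, 0)

Answer: (4, 1, 0)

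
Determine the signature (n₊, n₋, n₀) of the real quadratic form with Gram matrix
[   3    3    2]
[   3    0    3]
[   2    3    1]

step 0: pivot 3 → sign +
step 1: pivot -3 → sign −
step 2: row/col 2 already zero → sign 0
signature = (1, 1, 1)

Answer: (1, 1, 1)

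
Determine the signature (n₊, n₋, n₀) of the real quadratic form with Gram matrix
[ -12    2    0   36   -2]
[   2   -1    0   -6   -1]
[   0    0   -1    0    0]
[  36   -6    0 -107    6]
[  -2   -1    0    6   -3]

Answer: (1, 3, 1)

Derivation:
step 0: pivot -12 → sign −
step 1: pivot -2/3 → sign −
step 2: pivot -1 → sign −
step 3: pivot 1 → sign +
step 4: row/col 4 already zero → sign 0
signature = (1, 3, 1)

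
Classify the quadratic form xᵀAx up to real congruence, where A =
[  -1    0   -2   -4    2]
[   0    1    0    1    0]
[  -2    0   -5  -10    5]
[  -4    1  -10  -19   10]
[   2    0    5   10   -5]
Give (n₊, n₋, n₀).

Answer: (1, 2, 2)

Derivation:
step 0: pivot -1 → sign −
step 1: pivot 1 → sign +
step 2: pivot -1 → sign −
step 3: row/col 3 already zero → sign 0
step 4: row/col 4 already zero → sign 0
signature = (1, 2, 2)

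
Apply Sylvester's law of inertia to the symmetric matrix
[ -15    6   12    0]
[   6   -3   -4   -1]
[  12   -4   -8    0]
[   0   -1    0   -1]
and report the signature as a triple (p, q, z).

step 0: pivot -15 → sign −
step 1: pivot -3/5 → sign −
step 2: pivot 8/3 → sign +
step 3: row/col 3 already zero → sign 0
signature = (1, 2, 1)

Answer: (1, 2, 1)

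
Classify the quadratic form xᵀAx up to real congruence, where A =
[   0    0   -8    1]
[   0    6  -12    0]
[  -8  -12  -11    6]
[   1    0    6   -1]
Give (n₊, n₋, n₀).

Answer: (2, 2, 0)

Derivation:
step 0: pivot 6 → sign +
step 1: pivot -35 → sign −
step 2: pivot 64/35 → sign +
step 3: pivot -3/64 → sign −
signature = (2, 2, 0)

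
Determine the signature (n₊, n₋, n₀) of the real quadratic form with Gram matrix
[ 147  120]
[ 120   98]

step 0: pivot 147 → sign +
step 1: pivot 2/49 → sign +
signature = (2, 0, 0)

Answer: (2, 0, 0)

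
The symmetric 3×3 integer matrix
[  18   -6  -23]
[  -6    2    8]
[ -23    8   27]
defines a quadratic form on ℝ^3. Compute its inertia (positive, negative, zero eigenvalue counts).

Answer: (2, 1, 0)

Derivation:
step 0: pivot 18 → sign +
step 1: pivot -43/18 → sign −
step 2: pivot 2/43 → sign +
signature = (2, 1, 0)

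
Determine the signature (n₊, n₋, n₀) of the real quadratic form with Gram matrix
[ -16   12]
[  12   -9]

step 0: pivot -16 → sign −
step 1: row/col 1 already zero → sign 0
signature = (0, 1, 1)

Answer: (0, 1, 1)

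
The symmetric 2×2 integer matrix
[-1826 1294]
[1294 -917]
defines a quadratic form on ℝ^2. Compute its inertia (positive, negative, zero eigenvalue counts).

step 0: pivot -1826 → sign −
step 1: pivot -3/913 → sign −
signature = (0, 2, 0)

Answer: (0, 2, 0)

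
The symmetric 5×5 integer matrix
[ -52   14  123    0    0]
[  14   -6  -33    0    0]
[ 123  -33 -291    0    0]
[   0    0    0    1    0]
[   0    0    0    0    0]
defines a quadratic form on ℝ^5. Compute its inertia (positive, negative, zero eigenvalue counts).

step 0: pivot -52 → sign −
step 1: pivot -29/13 → sign −
step 2: pivot -3/58 → sign −
step 3: pivot 1 → sign +
step 4: row/col 4 already zero → sign 0
signature = (1, 3, 1)

Answer: (1, 3, 1)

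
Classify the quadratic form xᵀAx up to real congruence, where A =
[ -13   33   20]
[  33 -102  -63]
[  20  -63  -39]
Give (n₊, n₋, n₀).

Answer: (0, 3, 0)

Derivation:
step 0: pivot -13 → sign −
step 1: pivot -237/13 → sign −
step 2: pivot -2/79 → sign −
signature = (0, 3, 0)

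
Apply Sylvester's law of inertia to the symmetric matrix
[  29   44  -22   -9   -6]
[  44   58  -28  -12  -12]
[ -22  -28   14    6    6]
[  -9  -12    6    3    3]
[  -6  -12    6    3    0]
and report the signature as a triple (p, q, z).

step 0: pivot 29 → sign +
step 1: pivot -254/29 → sign −
step 2: pivot 78/127 → sign +
step 3: pivot 6/13 → sign +
step 4: pivot -3/2 → sign −
signature = (3, 2, 0)

Answer: (3, 2, 0)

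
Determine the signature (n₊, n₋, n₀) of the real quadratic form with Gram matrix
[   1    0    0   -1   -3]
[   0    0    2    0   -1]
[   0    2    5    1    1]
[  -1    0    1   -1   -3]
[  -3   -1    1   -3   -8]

step 0: pivot 1 → sign +
step 1: pivot 5 → sign +
step 2: pivot -4/5 → sign −
step 3: pivot -2 → sign −
step 4: pivot 3/8 → sign +
signature = (3, 2, 0)

Answer: (3, 2, 0)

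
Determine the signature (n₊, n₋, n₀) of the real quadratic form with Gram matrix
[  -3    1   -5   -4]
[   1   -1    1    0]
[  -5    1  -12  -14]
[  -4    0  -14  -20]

step 0: pivot -3 → sign −
step 1: pivot -2/3 → sign −
step 2: pivot -3 → sign −
step 3: row/col 3 already zero → sign 0
signature = (0, 3, 1)

Answer: (0, 3, 1)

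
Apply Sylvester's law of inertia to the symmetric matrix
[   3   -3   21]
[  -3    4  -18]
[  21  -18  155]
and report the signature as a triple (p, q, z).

Answer: (2, 1, 0)

Derivation:
step 0: pivot 3 → sign +
step 1: pivot 1 → sign +
step 2: pivot -1 → sign −
signature = (2, 1, 0)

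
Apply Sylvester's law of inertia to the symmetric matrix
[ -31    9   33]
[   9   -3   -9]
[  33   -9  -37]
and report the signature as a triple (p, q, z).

Answer: (0, 3, 0)

Derivation:
step 0: pivot -31 → sign −
step 1: pivot -12/31 → sign −
step 2: pivot -1 → sign −
signature = (0, 3, 0)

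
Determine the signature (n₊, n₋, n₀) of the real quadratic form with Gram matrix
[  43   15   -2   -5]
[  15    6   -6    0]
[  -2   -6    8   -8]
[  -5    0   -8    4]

Answer: (2, 2, 0)

Derivation:
step 0: pivot 43 → sign +
step 1: pivot 33/43 → sign +
step 2: pivot -316/11 → sign −
step 3: pivot -3/79 → sign −
signature = (2, 2, 0)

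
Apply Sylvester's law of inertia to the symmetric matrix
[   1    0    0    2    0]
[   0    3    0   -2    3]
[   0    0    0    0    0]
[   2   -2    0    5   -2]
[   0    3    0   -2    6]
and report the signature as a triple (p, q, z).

Answer: (3, 1, 1)

Derivation:
step 0: pivot 1 → sign +
step 1: pivot 3 → sign +
step 2: pivot -1/3 → sign −
step 3: pivot 3 → sign +
step 4: row/col 4 already zero → sign 0
signature = (3, 1, 1)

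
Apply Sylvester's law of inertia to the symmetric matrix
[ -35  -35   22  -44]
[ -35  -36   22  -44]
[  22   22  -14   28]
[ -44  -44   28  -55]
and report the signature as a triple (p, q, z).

Answer: (1, 3, 0)

Derivation:
step 0: pivot -35 → sign −
step 1: pivot -1 → sign −
step 2: pivot -6/35 → sign −
step 3: pivot 1 → sign +
signature = (1, 3, 0)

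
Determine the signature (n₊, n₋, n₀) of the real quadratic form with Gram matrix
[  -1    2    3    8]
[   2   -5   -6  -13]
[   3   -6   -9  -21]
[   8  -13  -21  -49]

Answer: (1, 3, 0)

Derivation:
step 0: pivot -1 → sign −
step 1: pivot -1 → sign −
step 2: pivot 24 → sign +
step 3: pivot -3/8 → sign −
signature = (1, 3, 0)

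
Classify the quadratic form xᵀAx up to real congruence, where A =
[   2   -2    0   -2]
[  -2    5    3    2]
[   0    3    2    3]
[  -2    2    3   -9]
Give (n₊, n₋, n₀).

step 0: pivot 2 → sign +
step 1: pivot 3 → sign +
step 2: pivot -1 → sign −
step 3: pivot -2 → sign −
signature = (2, 2, 0)

Answer: (2, 2, 0)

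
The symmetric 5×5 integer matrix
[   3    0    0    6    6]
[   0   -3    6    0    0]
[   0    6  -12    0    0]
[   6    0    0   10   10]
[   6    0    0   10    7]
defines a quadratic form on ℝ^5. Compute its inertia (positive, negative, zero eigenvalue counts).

step 0: pivot 3 → sign +
step 1: pivot -3 → sign −
step 2: pivot -2 → sign −
step 3: pivot -3 → sign −
step 4: row/col 4 already zero → sign 0
signature = (1, 3, 1)

Answer: (1, 3, 1)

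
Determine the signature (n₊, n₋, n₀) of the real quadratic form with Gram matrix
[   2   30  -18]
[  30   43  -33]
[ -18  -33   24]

Answer: (2, 1, 0)

Derivation:
step 0: pivot 2 → sign +
step 1: pivot -407 → sign −
step 2: pivot 3/407 → sign +
signature = (2, 1, 0)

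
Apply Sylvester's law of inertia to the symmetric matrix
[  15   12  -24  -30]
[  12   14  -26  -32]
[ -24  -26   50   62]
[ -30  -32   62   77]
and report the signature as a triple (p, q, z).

Answer: (3, 0, 1)

Derivation:
step 0: pivot 15 → sign +
step 1: pivot 22/5 → sign +
step 2: pivot 12/11 → sign +
step 3: row/col 3 already zero → sign 0
signature = (3, 0, 1)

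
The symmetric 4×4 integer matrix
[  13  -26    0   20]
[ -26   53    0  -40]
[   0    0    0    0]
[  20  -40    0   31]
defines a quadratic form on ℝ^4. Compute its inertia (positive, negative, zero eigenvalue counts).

Answer: (3, 0, 1)

Derivation:
step 0: pivot 13 → sign +
step 1: pivot 1 → sign +
step 2: pivot 3/13 → sign +
step 3: row/col 3 already zero → sign 0
signature = (3, 0, 1)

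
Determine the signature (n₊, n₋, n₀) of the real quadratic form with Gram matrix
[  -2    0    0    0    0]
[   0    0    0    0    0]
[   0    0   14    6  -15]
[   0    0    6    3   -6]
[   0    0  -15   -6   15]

Answer: (2, 2, 1)

Derivation:
step 0: pivot -2 → sign −
step 1: pivot 14 → sign +
step 2: pivot 3/7 → sign +
step 3: pivot -3/2 → sign −
step 4: row/col 4 already zero → sign 0
signature = (2, 2, 1)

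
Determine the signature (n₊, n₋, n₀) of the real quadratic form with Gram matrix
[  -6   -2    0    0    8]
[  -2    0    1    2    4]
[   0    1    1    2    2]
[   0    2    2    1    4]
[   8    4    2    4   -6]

Answer: (2, 3, 0)

Derivation:
step 0: pivot -6 → sign −
step 1: pivot 2/3 → sign +
step 2: pivot -1/2 → sign −
step 3: pivot -3 → sign −
step 4: pivot 2 → sign +
signature = (2, 3, 0)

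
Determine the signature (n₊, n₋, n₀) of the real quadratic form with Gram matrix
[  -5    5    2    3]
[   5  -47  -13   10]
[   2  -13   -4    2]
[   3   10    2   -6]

Answer: (0, 4, 0)

Derivation:
step 0: pivot -5 → sign −
step 1: pivot -42 → sign −
step 2: pivot -67/210 → sign −
step 3: pivot -3/67 → sign −
signature = (0, 4, 0)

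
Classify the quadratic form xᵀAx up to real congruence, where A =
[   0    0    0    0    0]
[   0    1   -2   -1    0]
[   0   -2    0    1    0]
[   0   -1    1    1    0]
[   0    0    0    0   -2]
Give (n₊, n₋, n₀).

step 0: pivot 1 → sign +
step 1: pivot -4 → sign −
step 2: pivot 1/4 → sign +
step 3: pivot -2 → sign −
step 4: row/col 4 already zero → sign 0
signature = (2, 2, 1)

Answer: (2, 2, 1)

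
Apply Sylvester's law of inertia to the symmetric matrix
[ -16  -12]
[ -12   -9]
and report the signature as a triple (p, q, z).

step 0: pivot -16 → sign −
step 1: row/col 1 already zero → sign 0
signature = (0, 1, 1)

Answer: (0, 1, 1)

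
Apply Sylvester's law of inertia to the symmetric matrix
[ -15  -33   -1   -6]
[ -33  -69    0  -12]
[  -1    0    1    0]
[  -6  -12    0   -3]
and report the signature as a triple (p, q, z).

Answer: (1, 3, 0)

Derivation:
step 0: pivot -15 → sign −
step 1: pivot 18/5 → sign +
step 2: pivot -5/18 → sign −
step 3: pivot -3/5 → sign −
signature = (1, 3, 0)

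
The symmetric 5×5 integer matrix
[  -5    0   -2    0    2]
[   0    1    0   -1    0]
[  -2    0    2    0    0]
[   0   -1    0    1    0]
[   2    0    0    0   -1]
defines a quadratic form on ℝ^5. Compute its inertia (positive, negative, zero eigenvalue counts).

Answer: (2, 2, 1)

Derivation:
step 0: pivot -5 → sign −
step 1: pivot 1 → sign +
step 2: pivot 14/5 → sign +
step 3: pivot -3/7 → sign −
step 4: row/col 4 already zero → sign 0
signature = (2, 2, 1)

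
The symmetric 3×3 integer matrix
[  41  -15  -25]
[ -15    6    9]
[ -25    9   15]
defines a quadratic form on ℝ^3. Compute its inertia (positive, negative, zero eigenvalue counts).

Answer: (2, 1, 0)

Derivation:
step 0: pivot 41 → sign +
step 1: pivot 21/41 → sign +
step 2: pivot -2/7 → sign −
signature = (2, 1, 0)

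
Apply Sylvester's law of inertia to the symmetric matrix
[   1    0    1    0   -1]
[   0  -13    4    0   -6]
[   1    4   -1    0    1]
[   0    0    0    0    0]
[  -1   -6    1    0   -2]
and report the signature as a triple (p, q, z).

Answer: (1, 3, 1)

Derivation:
step 0: pivot 1 → sign +
step 1: pivot -13 → sign −
step 2: pivot -10/13 → sign −
step 3: pivot -1/5 → sign −
step 4: row/col 4 already zero → sign 0
signature = (1, 3, 1)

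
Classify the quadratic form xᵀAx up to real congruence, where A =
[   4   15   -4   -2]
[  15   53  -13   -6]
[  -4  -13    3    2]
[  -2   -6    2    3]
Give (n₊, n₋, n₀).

Answer: (2, 2, 0)

Derivation:
step 0: pivot 4 → sign +
step 1: pivot -13/4 → sign −
step 2: pivot 3/13 → sign +
step 3: pivot -1 → sign −
signature = (2, 2, 0)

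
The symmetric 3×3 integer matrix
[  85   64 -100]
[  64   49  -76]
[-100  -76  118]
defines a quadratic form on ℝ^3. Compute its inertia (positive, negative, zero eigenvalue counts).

step 0: pivot 85 → sign +
step 1: pivot 69/85 → sign +
step 2: pivot -6/23 → sign −
signature = (2, 1, 0)

Answer: (2, 1, 0)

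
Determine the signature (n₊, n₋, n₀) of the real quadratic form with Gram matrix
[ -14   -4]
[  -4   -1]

step 0: pivot -14 → sign −
step 1: pivot 1/7 → sign +
signature = (1, 1, 0)

Answer: (1, 1, 0)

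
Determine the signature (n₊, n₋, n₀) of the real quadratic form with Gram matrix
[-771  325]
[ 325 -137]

Answer: (0, 2, 0)

Derivation:
step 0: pivot -771 → sign −
step 1: pivot -2/771 → sign −
signature = (0, 2, 0)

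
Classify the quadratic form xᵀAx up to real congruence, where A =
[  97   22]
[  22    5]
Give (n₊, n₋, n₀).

step 0: pivot 97 → sign +
step 1: pivot 1/97 → sign +
signature = (2, 0, 0)

Answer: (2, 0, 0)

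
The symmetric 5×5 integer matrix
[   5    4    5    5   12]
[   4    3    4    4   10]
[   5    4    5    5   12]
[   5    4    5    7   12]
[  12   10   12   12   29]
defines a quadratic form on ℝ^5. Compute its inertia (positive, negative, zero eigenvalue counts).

step 0: pivot 5 → sign +
step 1: pivot -1/5 → sign −
step 2: pivot 2 → sign +
step 3: pivot 1 → sign +
step 4: row/col 4 already zero → sign 0
signature = (3, 1, 1)

Answer: (3, 1, 1)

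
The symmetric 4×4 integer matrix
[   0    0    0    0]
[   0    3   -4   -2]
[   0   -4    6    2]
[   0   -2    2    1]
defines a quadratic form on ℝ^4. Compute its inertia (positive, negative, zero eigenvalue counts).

Answer: (2, 1, 1)

Derivation:
step 0: pivot 3 → sign +
step 1: pivot 2/3 → sign +
step 2: pivot -1 → sign −
step 3: row/col 3 already zero → sign 0
signature = (2, 1, 1)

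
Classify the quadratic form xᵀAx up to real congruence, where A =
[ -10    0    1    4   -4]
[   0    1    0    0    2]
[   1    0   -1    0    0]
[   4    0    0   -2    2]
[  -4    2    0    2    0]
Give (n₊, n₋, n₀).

Answer: (1, 4, 0)

Derivation:
step 0: pivot -10 → sign −
step 1: pivot 1 → sign +
step 2: pivot -9/10 → sign −
step 3: pivot -2/9 → sign −
step 4: pivot -2 → sign −
signature = (1, 4, 0)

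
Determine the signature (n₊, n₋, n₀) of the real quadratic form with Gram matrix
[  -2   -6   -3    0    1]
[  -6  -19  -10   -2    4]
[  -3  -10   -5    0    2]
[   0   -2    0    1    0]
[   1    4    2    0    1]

step 0: pivot -2 → sign −
step 1: pivot -1 → sign −
step 2: pivot 1/2 → sign +
step 3: pivot -3 → sign −
step 4: pivot 2 → sign +
signature = (2, 3, 0)

Answer: (2, 3, 0)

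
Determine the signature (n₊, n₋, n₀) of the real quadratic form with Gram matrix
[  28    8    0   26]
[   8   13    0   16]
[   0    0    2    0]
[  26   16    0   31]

Answer: (3, 0, 1)

Derivation:
step 0: pivot 28 → sign +
step 1: pivot 75/7 → sign +
step 2: pivot 2 → sign +
step 3: row/col 3 already zero → sign 0
signature = (3, 0, 1)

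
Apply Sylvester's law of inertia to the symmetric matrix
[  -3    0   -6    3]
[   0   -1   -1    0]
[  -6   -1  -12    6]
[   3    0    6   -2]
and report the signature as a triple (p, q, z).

Answer: (2, 2, 0)

Derivation:
step 0: pivot -3 → sign −
step 1: pivot -1 → sign −
step 2: pivot 1 → sign +
step 3: pivot 1 → sign +
signature = (2, 2, 0)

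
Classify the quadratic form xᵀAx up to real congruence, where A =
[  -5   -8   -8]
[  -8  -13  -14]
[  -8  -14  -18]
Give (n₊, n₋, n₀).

step 0: pivot -5 → sign −
step 1: pivot -1/5 → sign −
step 2: pivot 2 → sign +
signature = (1, 2, 0)

Answer: (1, 2, 0)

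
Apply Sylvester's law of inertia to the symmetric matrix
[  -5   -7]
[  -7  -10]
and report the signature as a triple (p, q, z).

Answer: (0, 2, 0)

Derivation:
step 0: pivot -5 → sign −
step 1: pivot -1/5 → sign −
signature = (0, 2, 0)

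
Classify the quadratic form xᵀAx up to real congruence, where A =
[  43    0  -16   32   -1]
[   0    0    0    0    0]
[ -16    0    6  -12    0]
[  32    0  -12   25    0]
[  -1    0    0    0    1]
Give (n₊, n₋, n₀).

step 0: pivot 43 → sign +
step 1: pivot 2/43 → sign +
step 2: pivot 1 → sign +
step 3: pivot -2 → sign −
step 4: row/col 4 already zero → sign 0
signature = (3, 1, 1)

Answer: (3, 1, 1)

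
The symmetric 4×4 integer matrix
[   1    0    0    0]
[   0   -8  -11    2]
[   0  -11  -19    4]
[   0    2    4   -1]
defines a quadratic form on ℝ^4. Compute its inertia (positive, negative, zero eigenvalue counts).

Answer: (1, 3, 0)

Derivation:
step 0: pivot 1 → sign +
step 1: pivot -8 → sign −
step 2: pivot -31/8 → sign −
step 3: pivot -3/31 → sign −
signature = (1, 3, 0)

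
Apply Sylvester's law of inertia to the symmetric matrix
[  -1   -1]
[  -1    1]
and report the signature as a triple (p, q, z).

Answer: (1, 1, 0)

Derivation:
step 0: pivot -1 → sign −
step 1: pivot 2 → sign +
signature = (1, 1, 0)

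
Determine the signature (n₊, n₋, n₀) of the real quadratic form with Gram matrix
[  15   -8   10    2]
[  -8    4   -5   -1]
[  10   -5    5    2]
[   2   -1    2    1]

step 0: pivot 15 → sign +
step 1: pivot -4/15 → sign −
step 2: pivot -5/4 → sign −
step 3: pivot 6/5 → sign +
signature = (2, 2, 0)

Answer: (2, 2, 0)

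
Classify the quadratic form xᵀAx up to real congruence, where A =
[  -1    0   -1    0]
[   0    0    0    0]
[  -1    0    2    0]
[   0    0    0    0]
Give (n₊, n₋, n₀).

Answer: (1, 1, 2)

Derivation:
step 0: pivot -1 → sign −
step 1: pivot 3 → sign +
step 2: row/col 2 already zero → sign 0
step 3: row/col 3 already zero → sign 0
signature = (1, 1, 2)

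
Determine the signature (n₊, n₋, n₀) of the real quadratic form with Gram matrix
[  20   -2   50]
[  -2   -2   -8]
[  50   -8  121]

step 0: pivot 20 → sign +
step 1: pivot -11/5 → sign −
step 2: pivot 1/11 → sign +
signature = (2, 1, 0)

Answer: (2, 1, 0)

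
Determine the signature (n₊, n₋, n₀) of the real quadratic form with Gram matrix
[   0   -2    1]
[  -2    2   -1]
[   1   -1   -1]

step 0: pivot 2 → sign +
step 1: pivot -2 → sign −
step 2: pivot -3/2 → sign −
signature = (1, 2, 0)

Answer: (1, 2, 0)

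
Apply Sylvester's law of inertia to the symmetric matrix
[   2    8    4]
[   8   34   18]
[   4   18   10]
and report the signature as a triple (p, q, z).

step 0: pivot 2 → sign +
step 1: pivot 2 → sign +
step 2: row/col 2 already zero → sign 0
signature = (2, 0, 1)

Answer: (2, 0, 1)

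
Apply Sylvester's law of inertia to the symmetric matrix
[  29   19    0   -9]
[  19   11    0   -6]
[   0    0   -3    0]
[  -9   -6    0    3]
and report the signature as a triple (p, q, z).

Answer: (2, 2, 0)

Derivation:
step 0: pivot 29 → sign +
step 1: pivot -42/29 → sign −
step 2: pivot -3 → sign −
step 3: pivot 3/14 → sign +
signature = (2, 2, 0)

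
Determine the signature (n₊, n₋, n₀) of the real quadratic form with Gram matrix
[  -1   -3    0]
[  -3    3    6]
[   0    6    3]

step 0: pivot -1 → sign −
step 1: pivot 12 → sign +
step 2: row/col 2 already zero → sign 0
signature = (1, 1, 1)

Answer: (1, 1, 1)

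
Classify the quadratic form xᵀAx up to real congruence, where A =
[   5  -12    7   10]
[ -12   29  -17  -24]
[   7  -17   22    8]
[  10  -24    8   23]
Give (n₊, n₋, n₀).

step 0: pivot 5 → sign +
step 1: pivot 1/5 → sign +
step 2: pivot 12 → sign +
step 3: row/col 3 already zero → sign 0
signature = (3, 0, 1)

Answer: (3, 0, 1)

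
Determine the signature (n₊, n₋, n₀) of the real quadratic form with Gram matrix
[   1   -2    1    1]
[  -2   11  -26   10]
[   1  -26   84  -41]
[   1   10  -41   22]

step 0: pivot 1 → sign +
step 1: pivot 7 → sign +
step 2: pivot 5/7 → sign +
step 3: pivot -3/5 → sign −
signature = (3, 1, 0)

Answer: (3, 1, 0)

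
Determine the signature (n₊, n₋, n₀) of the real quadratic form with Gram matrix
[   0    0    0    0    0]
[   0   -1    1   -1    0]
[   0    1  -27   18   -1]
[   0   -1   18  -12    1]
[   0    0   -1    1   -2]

Answer: (1, 3, 1)

Derivation:
step 0: pivot -1 → sign −
step 1: pivot -26 → sign −
step 2: pivot 3/26 → sign +
step 3: pivot -3 → sign −
step 4: row/col 4 already zero → sign 0
signature = (1, 3, 1)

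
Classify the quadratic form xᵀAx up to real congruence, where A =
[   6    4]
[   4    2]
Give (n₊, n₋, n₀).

step 0: pivot 6 → sign +
step 1: pivot -2/3 → sign −
signature = (1, 1, 0)

Answer: (1, 1, 0)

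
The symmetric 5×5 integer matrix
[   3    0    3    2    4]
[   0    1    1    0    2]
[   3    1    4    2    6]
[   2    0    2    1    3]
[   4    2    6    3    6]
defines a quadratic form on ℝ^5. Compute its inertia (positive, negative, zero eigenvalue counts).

step 0: pivot 3 → sign +
step 1: pivot 1 → sign +
step 2: pivot -1/3 → sign −
step 3: pivot -3 → sign −
step 4: row/col 4 already zero → sign 0
signature = (2, 2, 1)

Answer: (2, 2, 1)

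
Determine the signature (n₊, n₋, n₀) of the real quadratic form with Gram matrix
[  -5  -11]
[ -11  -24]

Answer: (1, 1, 0)

Derivation:
step 0: pivot -5 → sign −
step 1: pivot 1/5 → sign +
signature = (1, 1, 0)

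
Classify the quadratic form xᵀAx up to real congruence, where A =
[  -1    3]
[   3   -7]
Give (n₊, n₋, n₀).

step 0: pivot -1 → sign −
step 1: pivot 2 → sign +
signature = (1, 1, 0)

Answer: (1, 1, 0)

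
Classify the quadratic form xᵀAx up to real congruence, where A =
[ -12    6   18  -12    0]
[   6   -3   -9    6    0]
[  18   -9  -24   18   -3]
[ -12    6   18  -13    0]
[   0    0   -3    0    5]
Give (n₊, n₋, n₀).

step 0: pivot -12 → sign −
step 1: pivot 3 → sign +
step 2: pivot -1 → sign −
step 3: pivot 2 → sign +
step 4: row/col 4 already zero → sign 0
signature = (2, 2, 1)

Answer: (2, 2, 1)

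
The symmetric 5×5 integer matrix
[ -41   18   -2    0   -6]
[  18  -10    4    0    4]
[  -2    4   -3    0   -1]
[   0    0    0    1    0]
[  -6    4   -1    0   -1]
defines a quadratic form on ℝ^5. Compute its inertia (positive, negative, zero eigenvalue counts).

step 0: pivot -41 → sign −
step 1: pivot -86/41 → sign −
step 2: pivot 75/43 → sign +
step 3: pivot 1 → sign +
step 4: pivot -6/25 → sign −
signature = (2, 3, 0)

Answer: (2, 3, 0)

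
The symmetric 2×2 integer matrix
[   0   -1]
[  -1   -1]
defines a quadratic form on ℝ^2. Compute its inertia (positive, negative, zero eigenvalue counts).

step 0: pivot -1 → sign −
step 1: pivot 1 → sign +
signature = (1, 1, 0)

Answer: (1, 1, 0)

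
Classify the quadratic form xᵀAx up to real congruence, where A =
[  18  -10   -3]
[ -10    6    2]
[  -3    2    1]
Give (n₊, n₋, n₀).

Answer: (3, 0, 0)

Derivation:
step 0: pivot 18 → sign +
step 1: pivot 4/9 → sign +
step 2: pivot 1/4 → sign +
signature = (3, 0, 0)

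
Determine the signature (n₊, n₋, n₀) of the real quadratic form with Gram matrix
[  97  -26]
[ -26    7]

step 0: pivot 97 → sign +
step 1: pivot 3/97 → sign +
signature = (2, 0, 0)

Answer: (2, 0, 0)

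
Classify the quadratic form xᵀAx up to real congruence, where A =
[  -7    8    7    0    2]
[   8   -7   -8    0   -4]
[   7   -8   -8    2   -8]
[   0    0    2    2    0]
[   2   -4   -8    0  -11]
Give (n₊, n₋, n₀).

Answer: (3, 2, 0)

Derivation:
step 0: pivot -7 → sign −
step 1: pivot 15/7 → sign +
step 2: pivot -1 → sign −
step 3: pivot 6 → sign +
step 4: pivot 1/5 → sign +
signature = (3, 2, 0)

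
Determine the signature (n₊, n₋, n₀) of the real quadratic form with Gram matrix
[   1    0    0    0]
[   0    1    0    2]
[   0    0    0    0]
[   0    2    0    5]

Answer: (3, 0, 1)

Derivation:
step 0: pivot 1 → sign +
step 1: pivot 1 → sign +
step 2: pivot 1 → sign +
step 3: row/col 3 already zero → sign 0
signature = (3, 0, 1)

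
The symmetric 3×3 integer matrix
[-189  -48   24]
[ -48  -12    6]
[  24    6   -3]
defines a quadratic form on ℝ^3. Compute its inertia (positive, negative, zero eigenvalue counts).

Answer: (1, 1, 1)

Derivation:
step 0: pivot -189 → sign −
step 1: pivot 4/21 → sign +
step 2: row/col 2 already zero → sign 0
signature = (1, 1, 1)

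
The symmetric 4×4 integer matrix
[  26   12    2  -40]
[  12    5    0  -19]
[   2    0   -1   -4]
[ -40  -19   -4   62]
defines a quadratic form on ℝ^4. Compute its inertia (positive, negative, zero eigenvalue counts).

Answer: (3, 1, 0)

Derivation:
step 0: pivot 26 → sign +
step 1: pivot -7/13 → sign −
step 2: pivot 3/7 → sign +
step 3: pivot 1 → sign +
signature = (3, 1, 0)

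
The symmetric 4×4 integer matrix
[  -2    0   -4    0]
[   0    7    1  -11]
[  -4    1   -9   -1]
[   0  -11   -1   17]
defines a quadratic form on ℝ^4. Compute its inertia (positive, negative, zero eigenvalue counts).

step 0: pivot -2 → sign −
step 1: pivot 7 → sign +
step 2: pivot -8/7 → sign −
step 3: row/col 3 already zero → sign 0
signature = (1, 2, 1)

Answer: (1, 2, 1)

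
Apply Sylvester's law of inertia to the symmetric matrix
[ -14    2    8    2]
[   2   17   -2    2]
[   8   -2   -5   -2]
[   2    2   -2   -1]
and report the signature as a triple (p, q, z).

Answer: (2, 2, 0)

Derivation:
step 0: pivot -14 → sign −
step 1: pivot 121/7 → sign +
step 2: pivot -57/121 → sign −
step 3: pivot 3/19 → sign +
signature = (2, 2, 0)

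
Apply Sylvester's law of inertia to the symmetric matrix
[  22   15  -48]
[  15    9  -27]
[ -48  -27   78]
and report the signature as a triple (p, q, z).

Answer: (1, 1, 1)

Derivation:
step 0: pivot 22 → sign +
step 1: pivot -27/22 → sign −
step 2: row/col 2 already zero → sign 0
signature = (1, 1, 1)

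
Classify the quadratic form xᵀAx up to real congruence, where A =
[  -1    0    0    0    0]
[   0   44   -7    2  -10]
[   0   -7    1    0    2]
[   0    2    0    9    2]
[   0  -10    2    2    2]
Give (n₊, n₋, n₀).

Answer: (2, 3, 0)

Derivation:
step 0: pivot -1 → sign −
step 1: pivot 44 → sign +
step 2: pivot -5/44 → sign −
step 3: pivot 49/5 → sign +
step 4: pivot -6/49 → sign −
signature = (2, 3, 0)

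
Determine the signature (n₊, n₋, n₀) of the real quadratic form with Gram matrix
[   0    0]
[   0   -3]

step 0: pivot -3 → sign −
step 1: row/col 1 already zero → sign 0
signature = (0, 1, 1)

Answer: (0, 1, 1)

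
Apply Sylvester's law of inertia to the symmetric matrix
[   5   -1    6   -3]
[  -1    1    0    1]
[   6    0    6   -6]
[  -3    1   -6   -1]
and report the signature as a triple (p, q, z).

Answer: (2, 1, 1)

Derivation:
step 0: pivot 5 → sign +
step 1: pivot 4/5 → sign +
step 2: pivot -3 → sign −
step 3: row/col 3 already zero → sign 0
signature = (2, 1, 1)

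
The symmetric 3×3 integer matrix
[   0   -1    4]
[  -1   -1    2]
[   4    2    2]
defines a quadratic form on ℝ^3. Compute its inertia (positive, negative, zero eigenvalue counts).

step 0: pivot -1 → sign −
step 1: pivot 1 → sign +
step 2: pivot 2 → sign +
signature = (2, 1, 0)

Answer: (2, 1, 0)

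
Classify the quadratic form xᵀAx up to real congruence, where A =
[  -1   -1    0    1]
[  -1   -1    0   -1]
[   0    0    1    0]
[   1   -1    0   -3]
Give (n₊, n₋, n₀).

Answer: (2, 2, 0)

Derivation:
step 0: pivot -1 → sign −
step 1: pivot 1 → sign +
step 2: pivot -2 → sign −
step 3: pivot 2 → sign +
signature = (2, 2, 0)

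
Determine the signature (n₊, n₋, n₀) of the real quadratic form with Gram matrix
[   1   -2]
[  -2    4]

Answer: (1, 0, 1)

Derivation:
step 0: pivot 1 → sign +
step 1: row/col 1 already zero → sign 0
signature = (1, 0, 1)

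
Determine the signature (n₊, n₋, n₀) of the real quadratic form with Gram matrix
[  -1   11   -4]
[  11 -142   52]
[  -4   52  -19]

Answer: (1, 2, 0)

Derivation:
step 0: pivot -1 → sign −
step 1: pivot -21 → sign −
step 2: pivot 1/21 → sign +
signature = (1, 2, 0)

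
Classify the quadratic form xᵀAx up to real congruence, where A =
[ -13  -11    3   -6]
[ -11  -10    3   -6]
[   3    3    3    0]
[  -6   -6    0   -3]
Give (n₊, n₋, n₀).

step 0: pivot -13 → sign −
step 1: pivot -9/13 → sign −
step 2: pivot 4 → sign +
step 3: row/col 3 already zero → sign 0
signature = (1, 2, 1)

Answer: (1, 2, 1)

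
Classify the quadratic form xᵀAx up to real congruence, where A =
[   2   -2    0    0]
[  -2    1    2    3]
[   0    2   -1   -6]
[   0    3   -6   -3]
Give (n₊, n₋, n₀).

Answer: (3, 1, 0)

Derivation:
step 0: pivot 2 → sign +
step 1: pivot -1 → sign −
step 2: pivot 3 → sign +
step 3: pivot 6 → sign +
signature = (3, 1, 0)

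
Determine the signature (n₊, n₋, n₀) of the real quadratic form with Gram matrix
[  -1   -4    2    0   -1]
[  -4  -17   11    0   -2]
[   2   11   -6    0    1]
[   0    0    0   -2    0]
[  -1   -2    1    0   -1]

step 0: pivot -1 → sign −
step 1: pivot -1 → sign −
step 2: pivot 7 → sign +
step 3: pivot -2 → sign −
step 4: pivot 3/7 → sign +
signature = (2, 3, 0)

Answer: (2, 3, 0)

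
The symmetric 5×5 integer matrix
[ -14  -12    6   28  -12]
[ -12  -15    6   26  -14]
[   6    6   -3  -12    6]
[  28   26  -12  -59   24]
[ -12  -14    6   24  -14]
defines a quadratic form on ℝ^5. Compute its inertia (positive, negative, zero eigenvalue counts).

Answer: (1, 4, 0)

Derivation:
step 0: pivot -14 → sign −
step 1: pivot -33/7 → sign −
step 2: pivot -3/11 → sign −
step 3: pivot -5/3 → sign −
step 4: pivot 2/5 → sign +
signature = (1, 4, 0)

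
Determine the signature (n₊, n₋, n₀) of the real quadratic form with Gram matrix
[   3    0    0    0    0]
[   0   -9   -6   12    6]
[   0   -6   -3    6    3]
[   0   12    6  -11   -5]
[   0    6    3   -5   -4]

step 0: pivot 3 → sign +
step 1: pivot -9 → sign −
step 2: pivot 1 → sign +
step 3: pivot 1 → sign +
step 4: pivot -2 → sign −
signature = (3, 2, 0)

Answer: (3, 2, 0)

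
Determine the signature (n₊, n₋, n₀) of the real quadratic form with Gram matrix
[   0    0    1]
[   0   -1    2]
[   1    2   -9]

step 0: pivot -1 → sign −
step 1: pivot -5 → sign −
step 2: pivot 1/5 → sign +
signature = (1, 2, 0)

Answer: (1, 2, 0)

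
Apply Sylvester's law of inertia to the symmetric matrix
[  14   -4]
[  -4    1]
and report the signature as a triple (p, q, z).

Answer: (1, 1, 0)

Derivation:
step 0: pivot 14 → sign +
step 1: pivot -1/7 → sign −
signature = (1, 1, 0)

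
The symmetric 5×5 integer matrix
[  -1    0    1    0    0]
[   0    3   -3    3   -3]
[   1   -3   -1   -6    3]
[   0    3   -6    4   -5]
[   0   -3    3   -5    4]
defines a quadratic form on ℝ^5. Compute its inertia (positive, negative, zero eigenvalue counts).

Answer: (2, 2, 1)

Derivation:
step 0: pivot -1 → sign −
step 1: pivot 3 → sign +
step 2: pivot -3 → sign −
step 3: pivot 4 → sign +
step 4: row/col 4 already zero → sign 0
signature = (2, 2, 1)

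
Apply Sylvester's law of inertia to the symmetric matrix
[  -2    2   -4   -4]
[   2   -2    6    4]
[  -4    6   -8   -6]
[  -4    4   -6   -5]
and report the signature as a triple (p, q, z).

step 0: pivot -2 → sign −
step 1: pivot 4 → sign +
step 2: pivot -1 → sign −
step 3: pivot 3 → sign +
signature = (2, 2, 0)

Answer: (2, 2, 0)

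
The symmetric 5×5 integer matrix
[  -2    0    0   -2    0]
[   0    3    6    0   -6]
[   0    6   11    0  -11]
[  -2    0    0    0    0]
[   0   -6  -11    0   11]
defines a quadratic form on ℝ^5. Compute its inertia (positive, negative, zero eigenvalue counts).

Answer: (2, 2, 1)

Derivation:
step 0: pivot -2 → sign −
step 1: pivot 3 → sign +
step 2: pivot -1 → sign −
step 3: pivot 2 → sign +
step 4: row/col 4 already zero → sign 0
signature = (2, 2, 1)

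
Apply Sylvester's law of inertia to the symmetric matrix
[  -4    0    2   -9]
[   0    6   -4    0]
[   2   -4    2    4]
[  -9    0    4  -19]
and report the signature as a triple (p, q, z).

step 0: pivot -4 → sign −
step 1: pivot 6 → sign +
step 2: pivot 1/3 → sign +
step 3: pivot 1/2 → sign +
signature = (3, 1, 0)

Answer: (3, 1, 0)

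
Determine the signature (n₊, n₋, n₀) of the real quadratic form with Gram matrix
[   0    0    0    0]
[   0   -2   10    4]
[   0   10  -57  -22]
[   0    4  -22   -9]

Answer: (0, 3, 1)

Derivation:
step 0: pivot -2 → sign −
step 1: pivot -7 → sign −
step 2: pivot -3/7 → sign −
step 3: row/col 3 already zero → sign 0
signature = (0, 3, 1)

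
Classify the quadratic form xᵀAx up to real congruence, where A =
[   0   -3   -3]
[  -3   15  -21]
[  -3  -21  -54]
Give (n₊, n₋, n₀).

step 0: pivot 15 → sign +
step 1: pivot -3/5 → sign −
step 2: pivot 3 → sign +
signature = (2, 1, 0)

Answer: (2, 1, 0)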